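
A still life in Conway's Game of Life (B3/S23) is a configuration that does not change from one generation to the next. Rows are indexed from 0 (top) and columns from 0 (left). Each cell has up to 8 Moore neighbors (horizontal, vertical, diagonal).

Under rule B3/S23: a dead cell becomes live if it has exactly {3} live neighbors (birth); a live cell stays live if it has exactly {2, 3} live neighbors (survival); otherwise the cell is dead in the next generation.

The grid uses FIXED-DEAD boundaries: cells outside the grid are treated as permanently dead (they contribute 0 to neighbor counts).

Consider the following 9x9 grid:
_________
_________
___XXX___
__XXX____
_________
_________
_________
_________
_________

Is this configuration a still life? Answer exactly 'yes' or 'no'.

Answer: no

Derivation:
Compute generation 1 and compare to generation 0 (given above):
Generation 1:
_________
____X____
__X__X___
__X__X___
___X_____
_________
_________
_________
_________
Cell (1,4) differs: gen0=0 vs gen1=1 -> NOT a still life.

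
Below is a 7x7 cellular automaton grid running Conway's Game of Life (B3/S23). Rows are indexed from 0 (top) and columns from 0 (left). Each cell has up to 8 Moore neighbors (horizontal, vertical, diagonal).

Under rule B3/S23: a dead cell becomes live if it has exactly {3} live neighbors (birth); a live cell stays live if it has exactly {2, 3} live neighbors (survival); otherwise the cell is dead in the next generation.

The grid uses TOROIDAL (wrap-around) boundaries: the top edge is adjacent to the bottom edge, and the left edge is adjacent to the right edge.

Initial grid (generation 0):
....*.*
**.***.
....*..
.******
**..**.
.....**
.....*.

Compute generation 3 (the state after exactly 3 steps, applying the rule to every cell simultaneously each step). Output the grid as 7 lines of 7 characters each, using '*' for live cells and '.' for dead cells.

Answer: .*..*..
..***..
..*...*
...*...
*.*....
**.....
*...*..

Derivation:
Simulating step by step:
Generation 0 (given above): 21 live cells
Generation 1: 12 live cells
*..*..*
*..*..*
.......
.**...*
.*.....
*......
....*..
Generation 2: 17 live cells
*..****
*.....*
.**...*
***....
.**....
.......
*.....*
Generation 3: 14 live cells
(generation 3 grid is the final answer)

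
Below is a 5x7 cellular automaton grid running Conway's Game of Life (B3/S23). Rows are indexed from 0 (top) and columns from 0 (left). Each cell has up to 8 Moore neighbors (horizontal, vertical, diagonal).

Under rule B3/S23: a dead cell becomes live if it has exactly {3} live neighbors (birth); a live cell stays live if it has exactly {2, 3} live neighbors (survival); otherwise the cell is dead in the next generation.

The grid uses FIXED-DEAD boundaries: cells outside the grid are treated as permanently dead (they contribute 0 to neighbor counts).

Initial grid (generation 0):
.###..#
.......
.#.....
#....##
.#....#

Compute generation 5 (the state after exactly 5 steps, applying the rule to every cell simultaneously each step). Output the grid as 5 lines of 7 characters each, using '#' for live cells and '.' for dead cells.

Answer: .......
.......
.......
.....##
.....##

Derivation:
Simulating step by step:
Generation 0 (given above): 10 live cells
Generation 1: 8 live cells
..#....
.#.....
.......
##...##
.....##
Generation 2: 6 live cells
.......
.......
##.....
.....##
.....##
Generation 3: 4 live cells
.......
.......
.......
.....##
.....##
Generation 4: 4 live cells
.......
.......
.......
.....##
.....##
Generation 5: 4 live cells
(generation 5 grid is the final answer)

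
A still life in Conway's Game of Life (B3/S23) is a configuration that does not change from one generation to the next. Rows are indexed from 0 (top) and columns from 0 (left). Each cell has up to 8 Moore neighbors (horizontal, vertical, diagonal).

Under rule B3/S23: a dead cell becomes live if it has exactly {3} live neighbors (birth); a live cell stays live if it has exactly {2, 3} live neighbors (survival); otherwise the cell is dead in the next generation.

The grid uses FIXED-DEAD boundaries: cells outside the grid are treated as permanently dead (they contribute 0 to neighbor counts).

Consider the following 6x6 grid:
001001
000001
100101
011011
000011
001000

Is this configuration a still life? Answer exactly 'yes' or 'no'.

Compute generation 1 and compare to generation 0 (given above):
Generation 1:
000000
000001
011101
011000
011011
000000
Cell (0,2) differs: gen0=1 vs gen1=0 -> NOT a still life.

Answer: no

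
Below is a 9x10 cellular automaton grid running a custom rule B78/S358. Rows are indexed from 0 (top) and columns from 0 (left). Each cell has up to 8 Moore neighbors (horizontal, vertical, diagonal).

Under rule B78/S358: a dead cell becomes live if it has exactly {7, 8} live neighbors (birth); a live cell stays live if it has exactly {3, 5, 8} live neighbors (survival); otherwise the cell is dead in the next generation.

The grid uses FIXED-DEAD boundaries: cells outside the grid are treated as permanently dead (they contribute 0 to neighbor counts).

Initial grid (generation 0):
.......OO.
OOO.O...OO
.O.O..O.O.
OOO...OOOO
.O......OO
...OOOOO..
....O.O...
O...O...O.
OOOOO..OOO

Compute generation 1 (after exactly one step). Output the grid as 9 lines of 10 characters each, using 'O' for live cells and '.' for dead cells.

Simulating step by step:
Generation 0 (given above): 40 live cells
Generation 1: 21 live cells
(generation 1 grid is the final answer)

Answer: ........O.
.OO......O
...O....O.
O......OO.
.O......OO
....O.OO..
......O...
....O...O.
.O.O....O.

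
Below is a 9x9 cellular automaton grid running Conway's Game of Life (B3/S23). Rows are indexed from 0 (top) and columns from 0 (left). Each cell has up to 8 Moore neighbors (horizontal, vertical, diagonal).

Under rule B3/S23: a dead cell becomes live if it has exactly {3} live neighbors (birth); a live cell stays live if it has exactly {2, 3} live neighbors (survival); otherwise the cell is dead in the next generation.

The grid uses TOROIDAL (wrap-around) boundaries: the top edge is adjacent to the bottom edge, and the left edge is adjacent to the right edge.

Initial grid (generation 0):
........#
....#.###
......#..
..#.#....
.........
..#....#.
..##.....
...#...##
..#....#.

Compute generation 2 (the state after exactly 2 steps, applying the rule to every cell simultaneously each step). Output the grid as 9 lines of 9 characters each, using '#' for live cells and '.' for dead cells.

Answer: .....##.#
.....##..
.....###.
.........
..##.....
....#....
....#..##
..##..#..
......#..

Derivation:
Simulating step by step:
Generation 0 (given above): 17 live cells
Generation 1: 18 live cells
......#.#
.....##.#
...#..#..
.........
...#.....
..##.....
..##...##
...#...##
.......#.
Generation 2: 18 live cells
(generation 2 grid is the final answer)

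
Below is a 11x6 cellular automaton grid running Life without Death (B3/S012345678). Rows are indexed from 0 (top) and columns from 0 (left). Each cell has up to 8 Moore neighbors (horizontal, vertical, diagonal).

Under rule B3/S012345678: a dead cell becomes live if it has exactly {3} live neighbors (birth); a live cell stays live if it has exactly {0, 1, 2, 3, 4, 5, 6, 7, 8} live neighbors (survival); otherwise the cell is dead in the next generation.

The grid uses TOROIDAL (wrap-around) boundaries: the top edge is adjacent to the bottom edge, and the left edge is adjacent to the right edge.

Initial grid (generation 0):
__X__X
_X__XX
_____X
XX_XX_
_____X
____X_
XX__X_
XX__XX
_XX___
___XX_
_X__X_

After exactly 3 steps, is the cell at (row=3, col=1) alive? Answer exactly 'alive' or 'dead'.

Simulating step by step:
Generation 0 (given above): 25 live cells
Generation 1: 38 live cells
_XXX_X
_X__XX
_XXX_X
XX_XX_
X__X_X
X___X_
XX_XX_
XX_XXX
_XX___
_X_XX_
_XX_XX
Generation 2: 41 live cells
_XXX_X
_X__XX
_XXX_X
XX_XX_
X_XX_X
X_X_X_
XX_XX_
XX_XXX
_XX___
_X_XXX
_XX_XX
Generation 3: 41 live cells
_XXX_X
_X__XX
_XXX_X
XX_XX_
X_XX_X
X_X_X_
XX_XX_
XX_XXX
_XX___
_X_XXX
_XX_XX

Cell (3,1) at generation 3: 1 -> alive

Answer: alive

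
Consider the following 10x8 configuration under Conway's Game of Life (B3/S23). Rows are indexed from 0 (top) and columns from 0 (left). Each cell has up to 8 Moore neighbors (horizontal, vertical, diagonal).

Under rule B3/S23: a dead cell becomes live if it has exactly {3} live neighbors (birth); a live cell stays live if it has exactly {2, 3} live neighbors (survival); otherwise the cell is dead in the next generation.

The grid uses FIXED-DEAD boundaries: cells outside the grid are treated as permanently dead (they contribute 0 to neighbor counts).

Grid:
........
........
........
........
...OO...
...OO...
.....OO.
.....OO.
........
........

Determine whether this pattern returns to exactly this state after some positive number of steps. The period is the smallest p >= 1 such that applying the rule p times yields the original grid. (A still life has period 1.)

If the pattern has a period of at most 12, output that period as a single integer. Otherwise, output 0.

Answer: 2

Derivation:
Simulating and comparing each generation to the original:
Gen 0 (original, given above): 8 live cells
Gen 1: 6 live cells, differs from original
Gen 2: 8 live cells, MATCHES original -> period = 2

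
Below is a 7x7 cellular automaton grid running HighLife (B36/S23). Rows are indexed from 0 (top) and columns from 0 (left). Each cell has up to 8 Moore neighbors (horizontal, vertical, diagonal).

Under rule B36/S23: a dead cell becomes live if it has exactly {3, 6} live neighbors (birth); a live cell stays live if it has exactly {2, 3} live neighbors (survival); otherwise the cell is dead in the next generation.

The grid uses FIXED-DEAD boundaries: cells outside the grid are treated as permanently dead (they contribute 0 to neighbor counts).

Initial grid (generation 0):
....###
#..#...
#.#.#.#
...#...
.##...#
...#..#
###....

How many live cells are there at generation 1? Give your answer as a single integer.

Simulating step by step:
Generation 0 (given above): 18 live cells
Generation 1: 16 live cells
....##.
.#.#..#
.##.#..
...#.#.
..##...
#..#...
.##....
Population at generation 1: 16

Answer: 16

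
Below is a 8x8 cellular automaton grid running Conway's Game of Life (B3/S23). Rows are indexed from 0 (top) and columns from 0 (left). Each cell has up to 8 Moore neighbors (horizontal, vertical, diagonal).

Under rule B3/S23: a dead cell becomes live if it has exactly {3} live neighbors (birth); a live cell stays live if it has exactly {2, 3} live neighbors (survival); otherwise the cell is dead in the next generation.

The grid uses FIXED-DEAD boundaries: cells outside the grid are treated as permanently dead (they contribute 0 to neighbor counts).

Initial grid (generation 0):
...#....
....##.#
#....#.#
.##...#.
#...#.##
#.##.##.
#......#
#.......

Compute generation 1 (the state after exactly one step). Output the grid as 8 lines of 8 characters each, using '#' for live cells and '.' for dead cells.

Simulating step by step:
Generation 0 (given above): 22 live cells
Generation 1: 18 live cells
(generation 1 grid is the final answer)

Answer: ....#...
....##..
.#..##.#
##......
#...#..#
#..###..
#.....#.
........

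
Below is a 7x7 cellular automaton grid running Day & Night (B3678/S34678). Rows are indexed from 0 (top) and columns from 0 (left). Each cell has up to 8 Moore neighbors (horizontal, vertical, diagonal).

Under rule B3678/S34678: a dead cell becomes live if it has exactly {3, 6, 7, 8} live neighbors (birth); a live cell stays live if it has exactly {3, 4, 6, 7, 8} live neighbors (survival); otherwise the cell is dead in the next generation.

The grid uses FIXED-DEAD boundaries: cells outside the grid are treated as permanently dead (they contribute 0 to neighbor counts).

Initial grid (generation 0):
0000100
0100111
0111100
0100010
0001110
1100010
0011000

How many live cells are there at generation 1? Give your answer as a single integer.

Simulating step by step:
Generation 0 (given above): 19 live cells
Generation 1: 17 live cells
0000000
0000110
1111101
0000110
1110111
0000000
0100000
Population at generation 1: 17

Answer: 17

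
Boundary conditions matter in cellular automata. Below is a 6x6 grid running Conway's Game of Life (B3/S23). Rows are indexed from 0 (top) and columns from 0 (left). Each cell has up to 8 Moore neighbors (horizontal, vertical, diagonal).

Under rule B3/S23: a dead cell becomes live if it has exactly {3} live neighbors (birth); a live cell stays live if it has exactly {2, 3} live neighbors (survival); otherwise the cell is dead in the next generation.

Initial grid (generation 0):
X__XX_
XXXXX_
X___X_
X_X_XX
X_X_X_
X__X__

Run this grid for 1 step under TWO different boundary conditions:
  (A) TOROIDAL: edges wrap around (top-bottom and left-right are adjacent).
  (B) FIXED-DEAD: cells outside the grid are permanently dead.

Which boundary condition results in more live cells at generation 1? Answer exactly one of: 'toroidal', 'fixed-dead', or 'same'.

Under TOROIDAL boundary, generation 1:
X_____
X_X___
______
X___X_
X_X_X_
X_X___
Population = 10

Under FIXED-DEAD boundary, generation 1:
X___X_
X_X__X
X_____
X___XX
X_X_XX
_X_X__
Population = 15

Comparison: toroidal=10, fixed-dead=15 -> fixed-dead

Answer: fixed-dead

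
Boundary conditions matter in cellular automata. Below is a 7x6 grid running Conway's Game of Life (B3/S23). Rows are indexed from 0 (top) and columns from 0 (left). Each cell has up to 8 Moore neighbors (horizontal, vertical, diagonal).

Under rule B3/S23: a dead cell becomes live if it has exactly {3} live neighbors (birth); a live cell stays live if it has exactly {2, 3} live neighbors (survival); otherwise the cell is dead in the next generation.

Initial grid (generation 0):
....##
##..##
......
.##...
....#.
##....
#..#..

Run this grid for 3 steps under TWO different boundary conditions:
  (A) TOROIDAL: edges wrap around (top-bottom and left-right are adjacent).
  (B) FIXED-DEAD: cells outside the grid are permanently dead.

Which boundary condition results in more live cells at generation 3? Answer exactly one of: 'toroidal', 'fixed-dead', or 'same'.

Under TOROIDAL boundary, generation 3:
......
......
...#.#
.....#
##....
.....#
.#..#.
Population = 8

Under FIXED-DEAD boundary, generation 3:
...#.#
...#.#
....#.
......
......
#.....
.#....
Population = 7

Comparison: toroidal=8, fixed-dead=7 -> toroidal

Answer: toroidal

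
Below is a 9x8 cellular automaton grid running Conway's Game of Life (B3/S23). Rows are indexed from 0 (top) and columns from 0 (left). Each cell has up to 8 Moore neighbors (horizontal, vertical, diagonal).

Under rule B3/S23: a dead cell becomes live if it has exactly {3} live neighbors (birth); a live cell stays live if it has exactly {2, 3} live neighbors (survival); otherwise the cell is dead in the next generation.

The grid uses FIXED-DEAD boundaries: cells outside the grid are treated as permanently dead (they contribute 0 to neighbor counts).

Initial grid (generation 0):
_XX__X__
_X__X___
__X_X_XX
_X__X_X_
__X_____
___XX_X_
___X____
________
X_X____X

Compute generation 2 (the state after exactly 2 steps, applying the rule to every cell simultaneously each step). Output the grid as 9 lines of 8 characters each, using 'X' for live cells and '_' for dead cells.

Answer: _XX_____
X_____XX
X_______
______XX
____XX__
__X__X__
__X_X___
________
________

Derivation:
Simulating step by step:
Generation 0 (given above): 20 live cells
Generation 1: 21 live cells
_XX_____
_X__X_X_
_XX_X_XX
_XX___XX
__X_X___
__XXX___
___XX___
________
________
Generation 2: 14 live cells
(generation 2 grid is the final answer)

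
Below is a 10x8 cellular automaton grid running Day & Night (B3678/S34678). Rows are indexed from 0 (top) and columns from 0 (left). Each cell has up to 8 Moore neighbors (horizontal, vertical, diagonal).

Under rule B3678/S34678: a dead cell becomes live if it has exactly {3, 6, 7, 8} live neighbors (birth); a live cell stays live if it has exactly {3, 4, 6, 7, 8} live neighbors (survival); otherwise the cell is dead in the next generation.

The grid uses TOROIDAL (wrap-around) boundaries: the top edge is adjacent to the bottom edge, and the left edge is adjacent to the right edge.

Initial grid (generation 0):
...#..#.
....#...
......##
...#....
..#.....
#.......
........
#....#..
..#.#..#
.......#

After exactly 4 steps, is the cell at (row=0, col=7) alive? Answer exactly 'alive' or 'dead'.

Answer: alive

Derivation:
Simulating step by step:
Generation 0 (given above): 14 live cells
Generation 1: 7 live cells
........
.....###
........
........
........
........
........
........
#.....#.
...#..#.
Generation 2: 5 live cells
.....#.#
........
......#.
........
........
........
........
........
.......#
.......#
Generation 3: 3 live cells
......#.
......#.
........
........
........
........
........
........
........
#.......
Generation 4: 1 live cells
.......#
........
........
........
........
........
........
........
........
........

Cell (0,7) at generation 4: 1 -> alive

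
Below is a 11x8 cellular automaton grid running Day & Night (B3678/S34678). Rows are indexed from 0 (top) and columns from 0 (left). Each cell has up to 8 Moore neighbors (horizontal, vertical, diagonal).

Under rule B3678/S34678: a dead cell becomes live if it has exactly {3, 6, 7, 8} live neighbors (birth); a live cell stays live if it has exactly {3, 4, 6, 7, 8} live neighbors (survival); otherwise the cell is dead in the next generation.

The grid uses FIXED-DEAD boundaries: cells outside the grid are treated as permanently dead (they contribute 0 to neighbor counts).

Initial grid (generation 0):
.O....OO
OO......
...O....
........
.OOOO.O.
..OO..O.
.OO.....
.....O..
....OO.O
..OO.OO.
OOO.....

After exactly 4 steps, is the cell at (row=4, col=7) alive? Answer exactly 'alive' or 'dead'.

Answer: dead

Derivation:
Simulating step by step:
Generation 0 (given above): 27 live cells
Generation 1: 23 live cells
O.......
..O.....
........
....O...
..OO.O..
..O.OO..
..OO....
....O.O.
...OOO..
..OO.OO.
.OOO....
Generation 2: 18 live cells
........
........
........
...O....
...O.O..
.OOOO...
...O....
..O.O...
..OO....
.O..OO..
..OOO...
Generation 3: 16 live cells
........
........
........
....O...
...O....
..OOO...
.O......
..O.....
.OOO.O..
...OO...
...OOO..
Generation 4: 11 live cells
........
........
........
........
..OO....
..OO....
........
..OO....
..OO....
....O...
...OO...

Cell (4,7) at generation 4: 0 -> dead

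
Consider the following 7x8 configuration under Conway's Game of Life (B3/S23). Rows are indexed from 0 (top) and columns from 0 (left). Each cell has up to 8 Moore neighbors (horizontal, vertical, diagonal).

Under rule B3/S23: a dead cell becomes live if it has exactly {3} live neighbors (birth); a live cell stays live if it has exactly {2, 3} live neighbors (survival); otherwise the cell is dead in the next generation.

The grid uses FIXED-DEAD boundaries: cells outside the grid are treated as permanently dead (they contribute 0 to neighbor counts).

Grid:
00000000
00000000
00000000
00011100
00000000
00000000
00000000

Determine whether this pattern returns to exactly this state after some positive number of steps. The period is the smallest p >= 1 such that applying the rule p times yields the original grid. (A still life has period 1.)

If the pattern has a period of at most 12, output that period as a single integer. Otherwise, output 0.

Answer: 2

Derivation:
Simulating and comparing each generation to the original:
Gen 0 (original, given above): 3 live cells
Gen 1: 3 live cells, differs from original
Gen 2: 3 live cells, MATCHES original -> period = 2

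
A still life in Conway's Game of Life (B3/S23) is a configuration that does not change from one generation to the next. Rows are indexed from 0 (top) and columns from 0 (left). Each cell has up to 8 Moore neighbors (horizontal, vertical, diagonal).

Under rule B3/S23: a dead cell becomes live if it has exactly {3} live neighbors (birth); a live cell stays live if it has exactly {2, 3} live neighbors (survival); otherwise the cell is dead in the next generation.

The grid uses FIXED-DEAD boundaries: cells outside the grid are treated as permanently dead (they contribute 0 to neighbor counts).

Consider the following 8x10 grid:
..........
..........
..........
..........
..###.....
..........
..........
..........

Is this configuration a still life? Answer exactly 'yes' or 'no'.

Compute generation 1 and compare to generation 0 (given above):
Generation 1:
..........
..........
..........
...#......
...#......
...#......
..........
..........
Cell (3,3) differs: gen0=0 vs gen1=1 -> NOT a still life.

Answer: no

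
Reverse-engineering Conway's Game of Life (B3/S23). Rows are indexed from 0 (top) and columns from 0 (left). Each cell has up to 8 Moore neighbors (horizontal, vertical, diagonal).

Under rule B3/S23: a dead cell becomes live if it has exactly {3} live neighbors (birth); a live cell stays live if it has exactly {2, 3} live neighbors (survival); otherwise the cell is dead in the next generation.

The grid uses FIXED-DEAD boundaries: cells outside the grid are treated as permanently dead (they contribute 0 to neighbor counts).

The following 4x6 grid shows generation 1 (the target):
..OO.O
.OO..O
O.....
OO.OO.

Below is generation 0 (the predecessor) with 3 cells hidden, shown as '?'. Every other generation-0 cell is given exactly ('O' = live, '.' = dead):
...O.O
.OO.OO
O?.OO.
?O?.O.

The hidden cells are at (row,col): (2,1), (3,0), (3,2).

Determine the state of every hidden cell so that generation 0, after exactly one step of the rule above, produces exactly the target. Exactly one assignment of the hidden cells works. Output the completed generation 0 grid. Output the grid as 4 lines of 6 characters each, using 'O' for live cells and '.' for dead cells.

Answer: ...O.O
.OO.OO
O..OO.
OO..O.

Derivation:
Hidden generation-0 cells (in order): (2,1), (3,0), (3,2).
A hidden cell only influences target cells in its own 3x3 neighborhood. Try each of the 2^3 = 8 assignments, step the completed generation 0 forward once under B3/S23, and compare with the target:
  (2,1)=. (3,0)=. (3,2)=. -> step gives (3,0)='.' but target has 'O' -> reject
  (2,1)=. (3,0)=. (3,2)=O -> step gives (3,0)='.' but target has 'O' -> reject
  (2,1)=. (3,0)=O (3,2)=. -> step reproduces the target at every cell -> ACCEPT
  (2,1)=. (3,0)=O (3,2)=O -> step gives (3,2)='O' but target has '.' -> reject
  (2,1)=O (3,0)=. (3,2)=. -> step gives (1,0)='O' but target has '.' -> reject
  (2,1)=O (3,0)=. (3,2)=O -> step gives (1,0)='O' but target has '.' -> reject
  (2,1)=O (3,0)=O (3,2)=. -> step gives (1,0)='O' but target has '.' -> reject
  (2,1)=O (3,0)=O (3,2)=O -> step gives (1,0)='O' but target has '.' -> reject
Unique solution: (2,1)=dead, (3,0)=live, (3,2)=dead.
Check: live-neighbor counts of every cell in the completed generation 0:
123242
223553
354444
222322
Applying B3/S23 to generation 0 with these counts gives:
..OO.O
.OO..O
O.....
OO.OO.
which matches the target exactly.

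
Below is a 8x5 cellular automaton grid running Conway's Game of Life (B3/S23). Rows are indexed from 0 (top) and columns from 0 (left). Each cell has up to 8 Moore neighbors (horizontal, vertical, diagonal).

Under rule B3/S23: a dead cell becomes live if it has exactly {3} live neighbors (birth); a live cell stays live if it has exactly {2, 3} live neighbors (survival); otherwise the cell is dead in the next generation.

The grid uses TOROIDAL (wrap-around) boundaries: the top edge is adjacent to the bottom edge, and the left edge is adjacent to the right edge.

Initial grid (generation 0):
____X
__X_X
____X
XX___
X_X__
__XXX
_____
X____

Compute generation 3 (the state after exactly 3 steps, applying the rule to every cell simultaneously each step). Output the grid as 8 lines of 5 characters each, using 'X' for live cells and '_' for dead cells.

Answer: X_X_X
X___X
_X_X_
__X__
_____
X____
XX__X
XX___

Derivation:
Simulating step by step:
Generation 0 (given above): 12 live cells
Generation 1: 19 live cells
X__XX
X___X
_X_XX
XX__X
X_X__
_XXXX
___XX
_____
Generation 2: 11 live cells
X__X_
_XX__
_XXX_
_____
_____
_X___
X___X
X____
Generation 3: 14 live cells
(generation 3 grid is the final answer)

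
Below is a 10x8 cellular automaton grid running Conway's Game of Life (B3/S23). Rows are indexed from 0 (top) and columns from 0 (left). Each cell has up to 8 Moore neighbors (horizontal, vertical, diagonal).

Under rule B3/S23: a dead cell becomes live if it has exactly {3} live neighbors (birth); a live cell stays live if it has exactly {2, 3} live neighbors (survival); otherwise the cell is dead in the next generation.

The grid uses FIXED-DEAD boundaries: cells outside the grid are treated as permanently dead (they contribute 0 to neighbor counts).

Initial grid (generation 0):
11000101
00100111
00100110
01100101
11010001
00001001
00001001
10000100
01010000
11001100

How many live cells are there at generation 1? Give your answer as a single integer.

Answer: 34

Derivation:
Simulating step by step:
Generation 0 (given above): 31 live cells
Generation 1: 34 live cells
01000101
00101001
00111000
10011101
11011001
00011011
00001110
00001000
01100100
11101000
Population at generation 1: 34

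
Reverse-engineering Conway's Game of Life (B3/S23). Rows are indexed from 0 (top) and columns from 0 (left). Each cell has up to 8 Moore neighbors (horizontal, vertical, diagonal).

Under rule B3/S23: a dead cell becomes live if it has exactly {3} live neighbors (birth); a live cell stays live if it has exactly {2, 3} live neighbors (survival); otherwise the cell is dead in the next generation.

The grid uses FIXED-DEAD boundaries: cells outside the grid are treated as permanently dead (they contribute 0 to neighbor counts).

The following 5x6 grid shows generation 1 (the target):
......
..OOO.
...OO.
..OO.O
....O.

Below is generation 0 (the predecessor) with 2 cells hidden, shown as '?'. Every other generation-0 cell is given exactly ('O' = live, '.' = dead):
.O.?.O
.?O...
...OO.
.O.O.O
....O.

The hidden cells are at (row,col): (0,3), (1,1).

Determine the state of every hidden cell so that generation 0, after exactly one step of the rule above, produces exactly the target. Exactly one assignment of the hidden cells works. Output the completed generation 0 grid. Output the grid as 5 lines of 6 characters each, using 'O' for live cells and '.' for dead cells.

Hidden generation-0 cells (in order): (0,3), (1,1).
A hidden cell only influences target cells in its own 3x3 neighborhood. Try each of the 2^2 = 4 assignments, step the completed generation 0 forward once under B3/S23, and compare with the target:
  (0,3)=. (1,1)=. -> step reproduces the target at every cell -> ACCEPT
  (0,3)=. (1,1)=O -> step gives (0,1)='O' but target has '.' -> reject
  (0,3)=O (1,1)=. -> step gives (0,2)='O' but target has '.' -> reject
  (0,3)=O (1,1)=O -> step gives (0,1)='O' but target has '.' -> reject
Unique solution: (0,3)=dead, (1,1)=dead.
Check: live-neighbor counts of every cell in the completed generation 0:
112110
122332
124332
103352
112222
Applying B3/S23 to generation 0 with these counts gives:
......
..OOO.
...OO.
..OO.O
....O.
which matches the target exactly.

Answer: .O...O
..O...
...OO.
.O.O.O
....O.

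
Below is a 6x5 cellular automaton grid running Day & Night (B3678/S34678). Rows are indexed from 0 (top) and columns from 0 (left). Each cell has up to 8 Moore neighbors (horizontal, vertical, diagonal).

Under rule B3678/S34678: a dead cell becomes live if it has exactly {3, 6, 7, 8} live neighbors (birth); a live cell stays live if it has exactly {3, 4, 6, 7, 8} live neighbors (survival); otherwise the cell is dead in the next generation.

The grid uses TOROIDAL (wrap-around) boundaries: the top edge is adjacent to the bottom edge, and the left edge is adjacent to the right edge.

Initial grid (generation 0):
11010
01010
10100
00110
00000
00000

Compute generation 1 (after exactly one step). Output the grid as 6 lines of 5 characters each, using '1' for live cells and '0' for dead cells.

Answer: 00001
01000
00101
01000
00000
00000

Derivation:
Simulating step by step:
Generation 0 (given above): 9 live cells
Generation 1: 5 live cells
(generation 1 grid is the final answer)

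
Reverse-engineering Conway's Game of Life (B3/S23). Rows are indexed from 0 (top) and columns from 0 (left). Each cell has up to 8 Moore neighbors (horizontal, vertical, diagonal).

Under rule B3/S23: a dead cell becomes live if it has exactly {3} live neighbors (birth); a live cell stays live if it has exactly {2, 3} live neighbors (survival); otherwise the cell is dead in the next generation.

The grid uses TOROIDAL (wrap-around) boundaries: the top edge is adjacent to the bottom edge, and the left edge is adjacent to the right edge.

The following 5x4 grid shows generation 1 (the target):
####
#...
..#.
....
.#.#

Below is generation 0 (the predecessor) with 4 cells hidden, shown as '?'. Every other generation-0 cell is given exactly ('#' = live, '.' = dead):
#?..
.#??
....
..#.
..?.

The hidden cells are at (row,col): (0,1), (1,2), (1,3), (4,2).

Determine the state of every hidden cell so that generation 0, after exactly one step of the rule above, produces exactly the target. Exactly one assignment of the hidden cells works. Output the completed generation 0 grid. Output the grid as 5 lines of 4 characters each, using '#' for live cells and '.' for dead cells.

Hidden generation-0 cells (in order): (0,1), (1,2), (1,3), (4,2).
A hidden cell only influences target cells in its own 3x3 neighborhood. Try each of the 2^4 = 16 assignments, step the completed generation 0 forward once under B3/S23, and compare with the target:
  (0,1)=. (1,2)=. (1,3)=. (4,2)=. -> step gives (0,0)='.' but target has '#' -> reject
  (0,1)=. (1,2)=. (1,3)=. (4,2)=# -> step gives (0,0)='.' but target has '#' -> reject
  (0,1)=. (1,2)=. (1,3)=# (4,2)=. -> step gives (0,1)='.' but target has '#' -> reject
  (0,1)=. (1,2)=. (1,3)=# (4,2)=# -> step reproduces the target at every cell -> ACCEPT
  (0,1)=. (1,2)=# (1,3)=. (4,2)=. -> step gives (0,0)='.' but target has '#' -> reject
  (0,1)=. (1,2)=# (1,3)=. (4,2)=# -> step gives (0,0)='.' but target has '#' -> reject
  (0,1)=. (1,2)=# (1,3)=# (4,2)=. -> step gives (1,1)='#' but target has '.' -> reject
  (0,1)=. (1,2)=# (1,3)=# (4,2)=# -> step gives (0,1)='.' but target has '#' -> reject
  (0,1)=# (1,2)=. (1,3)=. (4,2)=. -> step gives (0,2)='.' but target has '#' -> reject
  (0,1)=# (1,2)=. (1,3)=. (4,2)=# -> step gives (0,3)='.' but target has '#' -> reject
  (0,1)=# (1,2)=. (1,3)=# (4,2)=. -> step gives (0,3)='.' but target has '#' -> reject
  (0,1)=# (1,2)=. (1,3)=# (4,2)=# -> step gives (0,2)='.' but target has '#' -> reject
  (0,1)=# (1,2)=# (1,3)=. (4,2)=. -> step gives (0,3)='.' but target has '#' -> reject
  (0,1)=# (1,2)=# (1,3)=. (4,2)=# -> step gives (0,1)='.' but target has '#' -> reject
  (0,1)=# (1,2)=# (1,3)=# (4,2)=. -> step gives (0,2)='.' but target has '#' -> reject
  (0,1)=# (1,2)=# (1,3)=# (4,2)=# -> step gives (0,1)='.' but target has '#' -> reject
Unique solution: (0,1)=dead, (1,2)=dead, (1,3)=live, (4,2)=live.
Check: live-neighbor counts of every cell in the completed generation 0:
2333
3121
2232
0212
1313
Applying B3/S23 to generation 0 with these counts gives:
####
#...
..#.
....
.#.#
which matches the target exactly.

Answer: #...
.#.#
....
..#.
..#.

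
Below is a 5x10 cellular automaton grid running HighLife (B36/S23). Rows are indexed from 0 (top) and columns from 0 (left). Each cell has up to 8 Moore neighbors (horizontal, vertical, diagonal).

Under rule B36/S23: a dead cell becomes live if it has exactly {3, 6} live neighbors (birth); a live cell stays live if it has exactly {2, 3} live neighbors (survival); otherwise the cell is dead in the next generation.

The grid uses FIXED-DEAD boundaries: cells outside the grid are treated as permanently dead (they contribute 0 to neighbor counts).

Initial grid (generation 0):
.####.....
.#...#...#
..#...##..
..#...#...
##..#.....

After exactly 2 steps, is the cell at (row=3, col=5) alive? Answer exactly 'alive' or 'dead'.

Answer: alive

Derivation:
Simulating step by step:
Generation 0 (given above): 15 live cells
Generation 1: 19 live cells
.####.....
.#..###...
.##..###..
..##.###..
.#........
Generation 2: 14 live cells
.####.....
#.#....#..
.#........
...###.#..
..#...#...

Cell (3,5) at generation 2: 1 -> alive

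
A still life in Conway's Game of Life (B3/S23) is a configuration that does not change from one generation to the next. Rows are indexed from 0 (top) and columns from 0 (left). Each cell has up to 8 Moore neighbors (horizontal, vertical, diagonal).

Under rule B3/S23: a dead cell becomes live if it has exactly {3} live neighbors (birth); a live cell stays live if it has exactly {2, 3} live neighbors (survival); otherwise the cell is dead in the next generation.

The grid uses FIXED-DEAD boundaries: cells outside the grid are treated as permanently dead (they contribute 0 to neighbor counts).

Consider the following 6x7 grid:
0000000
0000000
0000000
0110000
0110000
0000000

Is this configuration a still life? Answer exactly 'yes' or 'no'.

Answer: yes

Derivation:
Compute generation 1 and compare to generation 0 (given above):
Generation 1:
0000000
0000000
0000000
0110000
0110000
0000000
The grids are IDENTICAL -> still life.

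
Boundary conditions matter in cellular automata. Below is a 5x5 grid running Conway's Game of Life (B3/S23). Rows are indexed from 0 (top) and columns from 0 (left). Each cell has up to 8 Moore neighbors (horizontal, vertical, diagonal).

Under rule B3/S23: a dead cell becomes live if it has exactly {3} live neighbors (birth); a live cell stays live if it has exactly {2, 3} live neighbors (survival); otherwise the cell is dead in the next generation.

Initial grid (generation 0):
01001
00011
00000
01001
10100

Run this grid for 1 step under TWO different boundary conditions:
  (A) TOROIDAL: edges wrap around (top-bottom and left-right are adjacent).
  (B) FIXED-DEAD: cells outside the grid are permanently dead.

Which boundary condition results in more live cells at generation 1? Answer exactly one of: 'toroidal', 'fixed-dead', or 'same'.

Answer: toroidal

Derivation:
Under TOROIDAL boundary, generation 1:
01101
10011
10011
11000
00111
Population = 14

Under FIXED-DEAD boundary, generation 1:
00011
00011
00011
01000
01000
Population = 8

Comparison: toroidal=14, fixed-dead=8 -> toroidal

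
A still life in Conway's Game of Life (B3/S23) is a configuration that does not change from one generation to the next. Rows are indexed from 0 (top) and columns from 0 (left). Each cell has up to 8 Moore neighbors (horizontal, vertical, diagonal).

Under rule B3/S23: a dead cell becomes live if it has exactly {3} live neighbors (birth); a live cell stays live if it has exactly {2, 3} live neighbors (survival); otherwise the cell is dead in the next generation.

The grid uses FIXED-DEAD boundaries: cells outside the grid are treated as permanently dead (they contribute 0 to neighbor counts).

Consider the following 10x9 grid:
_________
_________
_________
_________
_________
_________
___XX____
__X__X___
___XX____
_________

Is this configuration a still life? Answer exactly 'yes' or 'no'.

Answer: yes

Derivation:
Compute generation 1 and compare to generation 0 (given above):
Generation 1:
_________
_________
_________
_________
_________
_________
___XX____
__X__X___
___XX____
_________
The grids are IDENTICAL -> still life.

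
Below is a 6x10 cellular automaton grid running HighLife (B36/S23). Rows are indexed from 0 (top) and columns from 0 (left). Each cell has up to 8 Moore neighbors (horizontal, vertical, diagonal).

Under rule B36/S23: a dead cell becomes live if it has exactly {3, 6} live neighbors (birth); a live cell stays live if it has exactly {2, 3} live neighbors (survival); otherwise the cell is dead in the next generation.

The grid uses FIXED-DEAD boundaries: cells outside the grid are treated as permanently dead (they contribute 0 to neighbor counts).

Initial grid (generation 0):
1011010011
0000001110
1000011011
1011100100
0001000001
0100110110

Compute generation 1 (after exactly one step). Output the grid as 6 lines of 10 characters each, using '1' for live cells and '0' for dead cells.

Answer: 0000001011
0100100000
0101110101
0111111101
0100011100
0000100010

Derivation:
Simulating step by step:
Generation 0 (given above): 26 live cells
Generation 1: 25 live cells
(generation 1 grid is the final answer)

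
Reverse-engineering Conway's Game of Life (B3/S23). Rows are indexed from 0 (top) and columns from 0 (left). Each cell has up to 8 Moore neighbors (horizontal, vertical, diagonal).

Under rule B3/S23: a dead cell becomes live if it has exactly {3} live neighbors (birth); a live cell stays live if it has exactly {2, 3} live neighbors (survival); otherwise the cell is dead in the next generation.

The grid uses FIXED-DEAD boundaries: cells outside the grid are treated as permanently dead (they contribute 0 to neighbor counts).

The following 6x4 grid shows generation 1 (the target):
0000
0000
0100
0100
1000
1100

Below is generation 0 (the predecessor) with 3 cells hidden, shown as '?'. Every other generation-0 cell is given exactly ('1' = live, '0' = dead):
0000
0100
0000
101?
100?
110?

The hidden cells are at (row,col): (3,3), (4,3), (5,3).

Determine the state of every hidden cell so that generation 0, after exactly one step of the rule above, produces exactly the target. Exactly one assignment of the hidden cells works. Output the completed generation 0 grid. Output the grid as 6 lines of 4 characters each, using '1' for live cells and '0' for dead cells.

Hidden generation-0 cells (in order): (3,3), (4,3), (5,3).
A hidden cell only influences target cells in its own 3x3 neighborhood. Try each of the 2^3 = 8 assignments, step the completed generation 0 forward once under B3/S23, and compare with the target:
  (3,3)=0 (4,3)=0 (5,3)=0 -> step reproduces the target at every cell -> ACCEPT
  (3,3)=0 (4,3)=0 (5,3)=1 -> step gives (4,2)='1' but target has '0' -> reject
  (3,3)=0 (4,3)=1 (5,3)=0 -> step gives (4,2)='1' but target has '0' -> reject
  (3,3)=0 (4,3)=1 (5,3)=1 -> step gives (4,3)='1' but target has '0' -> reject
  (3,3)=1 (4,3)=0 (5,3)=0 -> step gives (2,2)='1' but target has '0' -> reject
  (3,3)=1 (4,3)=0 (5,3)=1 -> step gives (2,2)='1' but target has '0' -> reject
  (3,3)=1 (4,3)=1 (5,3)=0 -> step gives (2,2)='1' but target has '0' -> reject
  (3,3)=1 (4,3)=1 (5,3)=1 -> step gives (2,2)='1' but target has '0' -> reject
Unique solution: (3,3)=dead, (4,3)=dead, (5,3)=dead.
Check: live-neighbor counts of every cell in the completed generation 0:
1110
1010
2321
1301
3521
2210
Applying B3/S23 to generation 0 with these counts gives:
0000
0000
0100
0100
1000
1100
which matches the target exactly.

Answer: 0000
0100
0000
1010
1000
1100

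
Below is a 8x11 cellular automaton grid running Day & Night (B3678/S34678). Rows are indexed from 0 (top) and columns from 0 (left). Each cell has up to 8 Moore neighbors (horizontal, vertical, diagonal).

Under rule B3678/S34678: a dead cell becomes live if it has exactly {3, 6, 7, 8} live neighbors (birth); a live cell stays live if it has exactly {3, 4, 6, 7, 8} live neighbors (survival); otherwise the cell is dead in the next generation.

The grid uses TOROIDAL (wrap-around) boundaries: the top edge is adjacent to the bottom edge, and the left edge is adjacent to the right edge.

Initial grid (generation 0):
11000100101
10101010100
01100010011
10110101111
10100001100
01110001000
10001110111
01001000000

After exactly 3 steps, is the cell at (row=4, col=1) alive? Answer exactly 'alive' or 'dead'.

Answer: alive

Derivation:
Simulating step by step:
Generation 0 (given above): 40 live cells
Generation 1: 39 live cells
11111101010
01110000000
00101010000
11110001000
11001001000
01111101000
10001101000
11001011100
Generation 2: 40 live cells
11101101001
10110010000
11110000000
10111110000
11111100100
01110100100
10000011000
10000101100
Generation 3: 42 live cells
10101101101
01100100000
11110010001
11111100001
11111001000
00010100000
00101111000
10001111100

Cell (4,1) at generation 3: 1 -> alive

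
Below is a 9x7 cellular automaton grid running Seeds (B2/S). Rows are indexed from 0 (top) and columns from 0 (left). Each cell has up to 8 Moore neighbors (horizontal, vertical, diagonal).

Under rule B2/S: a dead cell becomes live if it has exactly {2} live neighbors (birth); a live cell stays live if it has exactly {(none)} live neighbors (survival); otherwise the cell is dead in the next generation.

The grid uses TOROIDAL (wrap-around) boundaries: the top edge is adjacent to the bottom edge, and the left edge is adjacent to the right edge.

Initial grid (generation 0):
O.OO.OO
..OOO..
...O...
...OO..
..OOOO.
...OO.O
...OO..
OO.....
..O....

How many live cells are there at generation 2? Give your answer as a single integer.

Simulating step by step:
Generation 0 (given above): 23 live cells
Generation 1: 8 live cells
.......
O......
.....O.
.......
......O
.......
.O....O
....O..
....OO.
Generation 2: 15 live cells
....OOO
......O
......O
.....OO
.......
.....OO
O....O.
O..O..O
...O...
Population at generation 2: 15

Answer: 15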